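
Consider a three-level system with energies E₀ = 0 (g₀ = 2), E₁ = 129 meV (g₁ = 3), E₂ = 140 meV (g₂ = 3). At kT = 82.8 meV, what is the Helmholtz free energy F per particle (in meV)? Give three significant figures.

Eᵢ/kT = 0, 1.5580, 1.6908.
Z = Σ gᵢe^(−Eᵢ/kT) = 2·e^(−0) + 3·e^(−1.5580) + 3·e^(−1.6908) = 2.0000 + 0.63167 + 0.55312 = 3.1848.
F = −kT ln Z = −82.8 × ln(3.1848) = −82.8 × 1.1584 = -95.9 meV.

-95.9 meV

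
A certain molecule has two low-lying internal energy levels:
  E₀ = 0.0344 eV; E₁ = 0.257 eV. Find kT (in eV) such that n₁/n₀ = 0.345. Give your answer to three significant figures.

n₁/n₀ = exp[−(E₁−E₀)/kT] = 0.345.
⇒ (E₁−E₀)/kT = ln(1/0.345) = ln(2.8986) = 1.0642.
kT = 0.2226 eV / 1.0642 = 0.209 eV.

0.209 eV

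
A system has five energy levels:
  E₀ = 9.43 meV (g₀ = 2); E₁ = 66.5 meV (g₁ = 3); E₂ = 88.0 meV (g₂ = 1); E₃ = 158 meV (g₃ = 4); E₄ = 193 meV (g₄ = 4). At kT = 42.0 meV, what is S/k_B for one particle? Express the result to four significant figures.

Eᵢ/kT = 0.224524, 1.58333, 2.09524, 3.76190, 4.59524.
Z = Σ gᵢe^(−Eᵢ/kT) = 2·e^(−0.224524) + 3·e^(−1.58333) + 1·e^(−2.09524) + 4·e^(−3.76190) + 4·e^(−4.59524) = 1.59779 + 0.615871 + 0.123041 + 0.0929582 + 0.0403992 = 2.47006.
⟨E⟩ = Σ EᵢPᵢ = 36.1670 meV.
S/k_B = ln Z + ⟨E⟩/kT = ln(2.47006) + 36.1670/42.0 = 0.904242 + 0.861119 = 1.765.

1.765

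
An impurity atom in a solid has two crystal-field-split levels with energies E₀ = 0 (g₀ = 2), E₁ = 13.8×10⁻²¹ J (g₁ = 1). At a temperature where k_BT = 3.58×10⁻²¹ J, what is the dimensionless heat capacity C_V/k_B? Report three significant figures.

Eᵢ/kT = 0, 3.8547.
Z = Σ gᵢe^(−Eᵢ/kT) = 2·e^(−0) + 1·e^(−3.8547) = 2.0000 + 0.021180 = 2.0212.
⟨E⟩ = 0.14461, ⟨E²⟩ = 1.9956.
C_V/k_B = (⟨E²⟩ − ⟨E⟩²)/(kT)² = (1.9956 − 0.020912)/12.816 = 0.154.

0.154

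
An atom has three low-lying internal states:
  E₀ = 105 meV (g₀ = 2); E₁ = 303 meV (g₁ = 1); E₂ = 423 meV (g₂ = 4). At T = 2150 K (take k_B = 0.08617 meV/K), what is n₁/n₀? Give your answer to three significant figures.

0.172

k_BT = 0.08617 × 2150 K = 185.27 meV.
n₁/n₀ = (g₁/g₀) exp[−(E₁−E₀)/kT] = (1/2) × exp(−(198 meV)/(185.27 meV)) = (1/2) × exp(-1.0687) = 0.172.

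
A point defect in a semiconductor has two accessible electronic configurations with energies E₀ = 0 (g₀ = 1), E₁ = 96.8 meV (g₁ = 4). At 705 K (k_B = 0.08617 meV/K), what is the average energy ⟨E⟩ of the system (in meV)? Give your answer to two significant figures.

k_BT = 0.08617 × 705 K = 60.75 meV.
Eᵢ/kT = 0, 1.593.
Z = Σ gᵢe^(−Eᵢ/kT) = 1·e^(−0) + 4·e^(−1.593) = 1.000 + 0.8133 = 1.813.
⟨E⟩ = Σ Eᵢ gᵢe^(−Eᵢ/kT) / Z = (0·1.000 + 96.8·0.8133) / 1.813 = 43 meV.

43 meV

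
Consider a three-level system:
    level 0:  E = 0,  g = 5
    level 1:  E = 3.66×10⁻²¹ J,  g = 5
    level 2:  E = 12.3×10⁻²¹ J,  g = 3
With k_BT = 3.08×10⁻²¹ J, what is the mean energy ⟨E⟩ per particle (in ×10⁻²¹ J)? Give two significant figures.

Eᵢ/kT = 0, 1.188, 3.994.
Z = Σ gᵢe^(−Eᵢ/kT) = 5·e^(−0) + 5·e^(−1.188) + 3·e^(−3.994) = 5.000 + 1.524 + 0.05528 = 6.579.
⟨E⟩ = Σ Eᵢ gᵢe^(−Eᵢ/kT) / Z = (0·5.000 + 3.66·1.524 + 12.3·0.05528) / 6.579 = 0.95 ×10⁻²¹ J.

0.95 ×10⁻²¹ J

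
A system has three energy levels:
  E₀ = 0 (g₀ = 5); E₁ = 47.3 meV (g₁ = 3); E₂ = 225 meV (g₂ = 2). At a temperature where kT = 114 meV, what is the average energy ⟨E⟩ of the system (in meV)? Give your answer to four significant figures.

21.52 meV

Eᵢ/kT = 0, 0.414912, 1.97368.
Z = Σ gᵢe^(−Eᵢ/kT) = 5·e^(−0) + 3·e^(−0.414912) + 2·e^(−1.97368) = 5.00000 + 1.98120 + 0.277889 = 7.25909.
⟨E⟩ = Σ Eᵢ gᵢe^(−Eᵢ/kT) / Z = (0·5.00000 + 47.3·1.98120 + 225·0.277889) / 7.25909 = 21.52 meV.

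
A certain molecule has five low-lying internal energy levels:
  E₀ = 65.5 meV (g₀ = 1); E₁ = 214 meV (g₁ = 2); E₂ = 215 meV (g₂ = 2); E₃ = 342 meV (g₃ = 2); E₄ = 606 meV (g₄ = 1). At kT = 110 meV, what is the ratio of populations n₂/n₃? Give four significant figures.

n₂/n₃ = (g₂/g₃) exp[−(E₂−E₃)/kT] = (2/2) × exp(−(-127 meV)/(110 meV)) = (2/2) × exp(1.15455) = 3.173.

3.173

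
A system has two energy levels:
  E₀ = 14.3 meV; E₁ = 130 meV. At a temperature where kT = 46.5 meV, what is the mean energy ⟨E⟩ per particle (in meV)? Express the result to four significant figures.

23.17 meV

Eᵢ/kT = 0.307527, 2.79570.
Z = Σ e^(−Eᵢ/kT) = e^(−0.307527) + e^(−2.79570) = 0.735263 + 0.0610721 = 0.796335.
⟨E⟩ = Σ Eᵢ e^(−Eᵢ/kT) / Z = (14.3·0.735263 + 130·0.0610721) / 0.796335 = 23.17 meV.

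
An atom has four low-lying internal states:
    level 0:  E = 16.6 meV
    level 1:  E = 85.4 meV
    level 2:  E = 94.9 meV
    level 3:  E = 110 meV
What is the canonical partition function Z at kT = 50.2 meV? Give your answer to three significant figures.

Z = 1.16

Eᵢ/kT = 0.33068, 1.7012, 1.8904, 2.1912.
Z = Σ e^(−Eᵢ/kT) = e^(−0.33068) + e^(−1.7012) + e^(−1.8904) + e^(−2.1912) = 0.71844 + 0.18246 + 0.15101 + 0.11178 = 1.1637.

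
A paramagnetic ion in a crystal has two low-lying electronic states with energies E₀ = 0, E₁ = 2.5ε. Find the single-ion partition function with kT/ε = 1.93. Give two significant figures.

Eᵢ/kT = 0, 1.295.
Z = Σ e^(−Eᵢ/kT) = e^(−0) + e^(−1.295) = 1.000 + 0.2739 = 1.274.

Z = 1.3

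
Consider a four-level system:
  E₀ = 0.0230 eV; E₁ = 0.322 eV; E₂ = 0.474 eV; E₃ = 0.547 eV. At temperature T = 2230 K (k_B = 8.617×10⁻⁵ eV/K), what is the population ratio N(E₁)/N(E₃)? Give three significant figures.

k_BT = 8.617×10⁻⁵ × 2230 K = 0.19216 eV.
n₁/n₃ = exp[−(E₁−E₃)/kT] = exp(−(-0.225 eV)/(0.19216 eV)) = exp(1.1709) = 3.22.

3.22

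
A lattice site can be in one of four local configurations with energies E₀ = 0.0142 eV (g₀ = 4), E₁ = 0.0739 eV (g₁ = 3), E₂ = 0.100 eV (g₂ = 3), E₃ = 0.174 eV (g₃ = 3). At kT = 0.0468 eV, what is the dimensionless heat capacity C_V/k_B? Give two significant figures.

0.58

Eᵢ/kT = 0.3034, 1.579, 2.137, 3.718.
Z = Σ gᵢe^(−Eᵢ/kT) = 4·e^(−0.3034) + 3·e^(−1.579) + 3·e^(−2.137) + 3·e^(−3.718) = 2.953 + 0.6185 + 0.3540 + 0.07285 = 3.998.
⟨E⟩ = 0.03395 eV, ⟨E²⟩ = 0.002431 eV².
C_V/k_B = (⟨E²⟩ − ⟨E⟩²)/(kT)² = (0.002431 − 0.001153)/0.002190 = 0.58.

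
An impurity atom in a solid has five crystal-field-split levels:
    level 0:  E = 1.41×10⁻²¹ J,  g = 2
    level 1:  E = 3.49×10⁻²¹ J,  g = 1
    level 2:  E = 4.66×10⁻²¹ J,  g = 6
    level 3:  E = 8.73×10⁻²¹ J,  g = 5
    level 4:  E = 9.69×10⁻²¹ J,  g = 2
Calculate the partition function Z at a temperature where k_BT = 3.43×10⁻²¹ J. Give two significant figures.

Eᵢ/kT = 0.4111, 1.017, 1.359, 2.545, 2.825.
Z = Σ gᵢe^(−Eᵢ/kT) = 2·e^(−0.4111) + 1·e^(−1.017) + 6·e^(−1.359) + 5·e^(−2.545) + 2·e^(−2.825) = 1.326 + 0.3617 + 1.542 + 0.3924 + 0.1186 = 3.741.

Z = 3.7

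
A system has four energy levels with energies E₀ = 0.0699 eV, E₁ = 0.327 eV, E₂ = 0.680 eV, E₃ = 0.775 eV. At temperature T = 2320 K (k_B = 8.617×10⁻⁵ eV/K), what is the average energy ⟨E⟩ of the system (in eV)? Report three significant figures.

0.159 eV

k_BT = 8.617×10⁻⁵ × 2320 K = 0.19991 eV.
Eᵢ/kT = 0.34966, 1.6357, 3.4015, 3.8767.
Z = Σ e^(−Eᵢ/kT) = e^(−0.34966) + e^(−1.6357) + e^(−3.4015) + e^(−3.8767) = 0.70493 + 0.19482 + 0.033323 + 0.020719 = 0.95379.
⟨E⟩ = Σ Eᵢ e^(−Eᵢ/kT) / Z = (0.0699·0.70493 + 0.327·0.19482 + 0.680·0.033323 + 0.775·0.020719) / 0.95379 = 0.159 eV.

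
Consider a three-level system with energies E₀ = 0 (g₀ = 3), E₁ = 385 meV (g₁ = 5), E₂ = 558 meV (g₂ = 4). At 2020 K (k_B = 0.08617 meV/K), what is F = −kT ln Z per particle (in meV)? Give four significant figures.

k_BT = 0.08617 × 2020 K = 174.063 meV.
Eᵢ/kT = 0, 2.21184, 3.20574.
Z = Σ gᵢe^(−Eᵢ/kT) = 3·e^(−0) + 5·e^(−2.21184) + 4·e^(−3.20574) = 3.00000 + 0.547495 + 0.162116 = 3.70961.
F = −kT ln Z = −174.063 × ln(3.70961) = −174.063 × 1.31093 = -228.2 meV.

-228.2 meV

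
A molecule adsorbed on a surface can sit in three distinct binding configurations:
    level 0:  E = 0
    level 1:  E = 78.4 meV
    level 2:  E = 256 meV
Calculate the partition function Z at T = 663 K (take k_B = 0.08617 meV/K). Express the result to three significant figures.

k_BT = 0.08617 × 663 K = 57.131 meV.
Eᵢ/kT = 0, 1.3723, 4.4809.
Z = Σ e^(−Eᵢ/kT) = e^(−0) + e^(−1.3723) + e^(−4.4809) = 1.0000 + 0.25352 + 0.011323 = 1.2648.

Z = 1.26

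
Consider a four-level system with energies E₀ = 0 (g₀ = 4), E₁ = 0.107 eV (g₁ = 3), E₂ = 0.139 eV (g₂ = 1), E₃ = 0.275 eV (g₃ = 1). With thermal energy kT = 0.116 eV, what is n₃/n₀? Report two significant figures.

0.023

n₃/n₀ = (g₃/g₀) exp[−(E₃−E₀)/kT] = (1/4) × exp(−(0.275 eV)/(0.116 eV)) = (1/4) × exp(-2.371) = 0.023.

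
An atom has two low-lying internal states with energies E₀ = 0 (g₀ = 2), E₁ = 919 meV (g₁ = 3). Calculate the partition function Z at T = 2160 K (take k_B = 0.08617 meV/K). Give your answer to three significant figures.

Z = 2.02

k_BT = 0.08617 × 2160 K = 186.13 meV.
Eᵢ/kT = 0, 4.9374.
Z = Σ gᵢe^(−Eᵢ/kT) = 2·e^(−0) + 3·e^(−4.9374) = 2.0000 + 0.021520 = 2.0215.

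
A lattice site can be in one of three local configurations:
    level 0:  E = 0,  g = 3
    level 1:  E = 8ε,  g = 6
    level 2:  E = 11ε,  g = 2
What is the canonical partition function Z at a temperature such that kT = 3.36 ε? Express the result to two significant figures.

Z = 3.6

Eᵢ/kT = 0, 2.381, 3.274.
Z = Σ gᵢe^(−Eᵢ/kT) = 3·e^(−0) + 6·e^(−2.381) + 2·e^(−3.274) = 3.000 + 0.5547 + 0.07571 = 3.630.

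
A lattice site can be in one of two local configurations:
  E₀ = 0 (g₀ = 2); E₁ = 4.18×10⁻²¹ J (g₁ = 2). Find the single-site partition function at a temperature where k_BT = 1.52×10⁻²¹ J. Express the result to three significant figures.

Z = 2.13

Eᵢ/kT = 0, 2.7500.
Z = Σ gᵢe^(−Eᵢ/kT) = 2·e^(−0) + 2·e^(−2.7500) = 2.0000 + 0.12786 = 2.1279.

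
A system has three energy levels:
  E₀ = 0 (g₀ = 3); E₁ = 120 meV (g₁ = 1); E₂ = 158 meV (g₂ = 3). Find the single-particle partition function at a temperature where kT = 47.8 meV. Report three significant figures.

Eᵢ/kT = 0, 2.5105, 3.3054.
Z = Σ gᵢe^(−Eᵢ/kT) = 3·e^(−0) + 1·e^(−2.5105) + 3·e^(−3.3054) = 3.0000 + 0.081228 + 0.11005 = 3.1913.

Z = 3.19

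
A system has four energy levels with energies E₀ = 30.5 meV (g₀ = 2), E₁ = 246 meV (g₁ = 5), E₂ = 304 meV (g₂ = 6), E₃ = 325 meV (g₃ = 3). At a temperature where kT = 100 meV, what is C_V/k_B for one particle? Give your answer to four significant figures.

Eᵢ/kT = 0.305000, 2.46000, 3.04000, 3.25000.
Z = Σ gᵢe^(−Eᵢ/kT) = 2·e^(−0.305000) + 5·e^(−2.46000) + 6·e^(−3.04000) + 3·e^(−3.25000) = 1.47425 + 0.427175 + 0.287009 + 0.116323 = 2.30476.
⟨E⟩ = 119.364 meV, ⟨E²⟩ = 28650.8 meV².
C_V/k_B = (⟨E²⟩ − ⟨E⟩²)/(kT)² = (28650.8 − 14247.8)/10000.0 = 1.440.

1.440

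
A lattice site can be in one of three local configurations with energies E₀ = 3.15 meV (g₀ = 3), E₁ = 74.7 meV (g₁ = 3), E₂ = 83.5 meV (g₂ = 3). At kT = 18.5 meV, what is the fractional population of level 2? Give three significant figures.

Eᵢ/kT = 0.17027, 4.0378, 4.5135.
Z = Σ gᵢe^(−Eᵢ/kT) = 3·e^(−0.17027) + 3·e^(−4.0378) + 3·e^(−4.5135) = 2.5303 + 0.052909 + 0.032880 = 2.6161.
P₂ = g₂ e^(−E₂/kT) / Z = 0.032880/2.6161 = 0.0126.

0.0126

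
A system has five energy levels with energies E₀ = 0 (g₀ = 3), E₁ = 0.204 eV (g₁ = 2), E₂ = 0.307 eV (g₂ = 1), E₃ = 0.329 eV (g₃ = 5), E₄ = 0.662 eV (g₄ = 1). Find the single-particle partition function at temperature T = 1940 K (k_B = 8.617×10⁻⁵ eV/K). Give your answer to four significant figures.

k_BT = 8.617×10⁻⁵ × 1940 K = 0.167170 eV.
Eᵢ/kT = 0, 1.22031, 1.83645, 1.96806, 3.96004.
Z = Σ gᵢe^(−Eᵢ/kT) = 3·e^(−0) + 2·e^(−1.22031) + 1·e^(−1.83645) + 5·e^(−1.96806) + 1·e^(−3.96004) = 3.00000 + 0.590277 + 0.159382 + 0.698638 + 0.0190624 = 4.46736.

Z = 4.467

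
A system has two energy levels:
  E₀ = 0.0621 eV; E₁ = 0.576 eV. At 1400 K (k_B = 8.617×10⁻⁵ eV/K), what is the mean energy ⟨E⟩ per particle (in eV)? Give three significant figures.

k_BT = 8.617×10⁻⁵ × 1400 K = 0.12064 eV.
Eᵢ/kT = 0.51475, 4.7745.
Z = Σ e^(−Eᵢ/kT) = e^(−0.51475) + e^(−4.7745) = 0.59765 + 0.0084423 = 0.60609.
⟨E⟩ = Σ Eᵢ e^(−Eᵢ/kT) / Z = (0.0621·0.59765 + 0.576·0.0084423) / 0.60609 = 0.0693 eV.

0.0693 eV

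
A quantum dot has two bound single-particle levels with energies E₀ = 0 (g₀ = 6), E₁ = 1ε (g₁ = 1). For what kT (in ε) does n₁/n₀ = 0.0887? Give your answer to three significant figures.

n₁/n₀ = (g₁/g₀) exp[−(E₁−E₀)/kT] = 0.0887.
⇒ (E₁−E₀)/kT = ln((1/6)/0.0887) = ln(1.8790) = 0.63074.
kT = 1ε / 0.63074 = 1.59 ε.

1.59 ε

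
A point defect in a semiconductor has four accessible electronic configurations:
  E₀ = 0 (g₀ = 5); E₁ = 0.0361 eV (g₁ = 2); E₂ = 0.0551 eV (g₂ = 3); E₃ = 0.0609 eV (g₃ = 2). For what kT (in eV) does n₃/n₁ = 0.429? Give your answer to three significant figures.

0.0293 eV

n₃/n₁ = (g₃/g₁) exp[−(E₃−E₁)/kT] = 0.429.
⇒ (E₃−E₁)/kT = ln((2/2)/0.429) = ln(2.3310) = 0.84630.
kT = 0.0248 eV / 0.84630 = 0.0293 eV.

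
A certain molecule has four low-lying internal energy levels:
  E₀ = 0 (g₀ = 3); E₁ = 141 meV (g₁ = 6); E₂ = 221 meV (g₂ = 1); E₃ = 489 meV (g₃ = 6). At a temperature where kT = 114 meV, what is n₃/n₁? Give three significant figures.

n₃/n₁ = (g₃/g₁) exp[−(E₃−E₁)/kT] = (6/6) × exp(−(348 meV)/(114 meV)) = (6/6) × exp(-3.0526) = 0.0472.

0.0472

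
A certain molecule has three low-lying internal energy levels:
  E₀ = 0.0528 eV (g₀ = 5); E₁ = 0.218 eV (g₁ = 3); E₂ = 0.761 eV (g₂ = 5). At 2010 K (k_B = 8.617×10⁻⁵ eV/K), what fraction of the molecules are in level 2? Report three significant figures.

0.0134

k_BT = 8.617×10⁻⁵ × 2010 K = 0.17320 eV.
Eᵢ/kT = 0.30485, 1.2587, 4.3938.
Z = Σ gᵢe^(−Eᵢ/kT) = 5·e^(−0.30485) + 3·e^(−1.2587) + 5·e^(−4.3938) = 3.6862 + 0.85207 + 0.061768 = 4.6000.
P₂ = g₂ e^(−E₂/kT) / Z = 0.061768/4.6000 = 0.0134.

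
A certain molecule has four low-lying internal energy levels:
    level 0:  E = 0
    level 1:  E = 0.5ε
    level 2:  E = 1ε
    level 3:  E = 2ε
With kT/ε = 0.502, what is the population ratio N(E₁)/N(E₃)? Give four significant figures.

n₁/n₃ = exp[−(E₁−E₃)/kT] = exp(−(-1.5ε)/(0.502ε)) = exp(2.98805) = 19.85.

19.85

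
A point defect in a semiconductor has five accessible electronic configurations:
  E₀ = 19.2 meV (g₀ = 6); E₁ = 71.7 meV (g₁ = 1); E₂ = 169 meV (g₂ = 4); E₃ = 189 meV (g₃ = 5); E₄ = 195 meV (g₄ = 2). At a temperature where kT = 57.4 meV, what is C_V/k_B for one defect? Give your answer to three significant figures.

Eᵢ/kT = 0.33449, 1.2491, 2.9443, 3.2927, 3.3972.
Z = Σ gᵢe^(−Eᵢ/kT) = 6·e^(−0.33449) + 1·e^(−1.2491) + 4·e^(−2.9443) + 5·e^(−3.2927) + 2·e^(−3.3972) = 4.2942 + 0.28676 + 0.21056 + 0.18577 + 0.066934 = 5.0442.
⟨E⟩ = 37.024 meV, ⟨E²⟩ = 3618.4 meV².
C_V/k_B = (⟨E²⟩ − ⟨E⟩²)/(kT)² = (3618.4 − 1370.8)/3294.8 = 0.682.

0.682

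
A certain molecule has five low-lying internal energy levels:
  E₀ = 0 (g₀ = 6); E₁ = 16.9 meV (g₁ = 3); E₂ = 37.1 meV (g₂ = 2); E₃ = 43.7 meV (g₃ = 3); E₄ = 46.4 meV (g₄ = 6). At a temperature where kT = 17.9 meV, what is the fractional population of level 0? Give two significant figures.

Eᵢ/kT = 0, 0.9441, 2.073, 2.441, 2.592.
Z = Σ gᵢe^(−Eᵢ/kT) = 6·e^(−0) + 3·e^(−0.9441) + 2·e^(−2.073) + 3·e^(−2.441) + 6·e^(−2.592) = 6.000 + 1.167 + 0.2516 + 0.2612 + 0.4492 = 8.129.
P₀ = g₀ e^(−E₀/kT) / Z = 6.000/8.129 = 0.74.

0.74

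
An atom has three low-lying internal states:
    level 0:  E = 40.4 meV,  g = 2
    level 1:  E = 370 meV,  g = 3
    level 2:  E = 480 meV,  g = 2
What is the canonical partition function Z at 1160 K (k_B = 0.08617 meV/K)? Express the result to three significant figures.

Z = 1.43

k_BT = 0.08617 × 1160 K = 99.957 meV.
Eᵢ/kT = 0.40417, 3.7016, 4.8021.
Z = Σ gᵢe^(−Eᵢ/kT) = 2·e^(−0.40417) + 3·e^(−3.7016) + 2·e^(−4.8021) = 1.3351 + 0.074052 + 0.016425 = 1.4256.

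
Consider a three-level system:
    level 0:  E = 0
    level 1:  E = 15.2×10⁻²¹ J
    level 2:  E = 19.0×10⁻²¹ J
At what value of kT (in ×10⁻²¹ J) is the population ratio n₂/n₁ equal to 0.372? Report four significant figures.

n₂/n₁ = exp[−(E₂−E₁)/kT] = 0.372.
⇒ (E₂−E₁)/kT = ln(1/0.372) = ln(2.68817) = 0.988861.
kT = 3.8 ×10⁻²¹ J / 0.988861 = 3.843 ×10⁻²¹ J.

3.843 ×10⁻²¹ J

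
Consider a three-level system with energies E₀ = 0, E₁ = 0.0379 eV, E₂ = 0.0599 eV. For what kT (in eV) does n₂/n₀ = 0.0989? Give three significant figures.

0.0259 eV

n₂/n₀ = exp[−(E₂−E₀)/kT] = 0.0989.
⇒ (E₂−E₀)/kT = ln(1/0.0989) = ln(10.111) = 2.3136.
kT = 0.0599 eV / 2.3136 = 0.0259 eV.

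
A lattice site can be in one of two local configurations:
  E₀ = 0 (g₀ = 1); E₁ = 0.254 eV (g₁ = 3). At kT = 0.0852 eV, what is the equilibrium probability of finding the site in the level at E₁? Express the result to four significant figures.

Eᵢ/kT = 0, 2.98122.
Z = Σ gᵢe^(−Eᵢ/kT) = 1·e^(−0) + 3·e^(−2.98122) = 1.00000 + 0.152193 = 1.15219.
P₁ = g₁ e^(−E₁/kT) / Z = 0.152193/1.15219 = 0.1321.

0.1321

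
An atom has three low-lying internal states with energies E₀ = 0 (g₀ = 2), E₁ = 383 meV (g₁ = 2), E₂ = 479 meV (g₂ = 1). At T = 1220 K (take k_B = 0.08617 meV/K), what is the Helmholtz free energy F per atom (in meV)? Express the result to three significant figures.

-76.1 meV

k_BT = 0.08617 × 1220 K = 105.13 meV.
Eᵢ/kT = 0, 3.6431, 4.5563.
Z = Σ gᵢe^(−Eᵢ/kT) = 2·e^(−0) + 2·e^(−3.6431) + 1·e^(−4.5563) = 2.0000 + 0.052342 + 0.010501 = 2.0628.
F = −kT ln Z = −105.13 × ln(2.0628) = −105.13 × 0.72406 = -76.1 meV.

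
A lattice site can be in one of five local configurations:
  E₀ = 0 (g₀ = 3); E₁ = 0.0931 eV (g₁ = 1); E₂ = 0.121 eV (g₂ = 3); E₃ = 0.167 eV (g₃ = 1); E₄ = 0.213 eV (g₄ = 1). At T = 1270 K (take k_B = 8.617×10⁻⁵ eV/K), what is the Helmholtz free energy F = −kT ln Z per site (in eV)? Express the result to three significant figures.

-0.171 eV

k_BT = 8.617×10⁻⁵ × 1270 K = 0.10944 eV.
Eᵢ/kT = 0, 0.85069, 1.1056, 1.5260, 1.9463.
Z = Σ gᵢe^(−Eᵢ/kT) = 3·e^(−0) + 1·e^(−0.85069) + 3·e^(−1.1056) + 1·e^(−1.5260) + 1·e^(−1.9463) = 3.0000 + 0.42712 + 0.99304 + 0.21740 + 0.14280 = 4.7804.
F = −kT ln Z = −0.10944 × ln(4.7804) = −0.10944 × 1.5645 = -0.171 eV.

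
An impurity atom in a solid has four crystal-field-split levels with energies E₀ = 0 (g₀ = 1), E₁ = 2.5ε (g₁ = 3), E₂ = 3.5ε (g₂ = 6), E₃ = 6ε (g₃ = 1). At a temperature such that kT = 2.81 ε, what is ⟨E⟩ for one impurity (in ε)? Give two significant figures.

2.4 ε

Eᵢ/kT = 0, 0.8897, 1.246, 2.135.
Z = Σ gᵢe^(−Eᵢ/kT) = 1·e^(−0) + 3·e^(−0.8897) + 6·e^(−1.246) + 1·e^(−2.135) = 1.000 + 1.232 + 1.726 + 0.1182 = 4.076.
⟨E⟩ = Σ Eᵢ gᵢe^(−Eᵢ/kT) / Z = (0·1.000 + 2.5·1.232 + 3.5·1.726 + 6·0.1182) / 4.076 = 2.4 ε.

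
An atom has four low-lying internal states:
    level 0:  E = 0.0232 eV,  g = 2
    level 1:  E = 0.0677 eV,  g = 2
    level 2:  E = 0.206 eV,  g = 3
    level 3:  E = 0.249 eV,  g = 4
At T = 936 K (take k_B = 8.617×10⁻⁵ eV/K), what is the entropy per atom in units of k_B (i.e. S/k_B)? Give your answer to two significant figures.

1.9

k_BT = 8.617×10⁻⁵ × 936 K = 0.08066 eV.
Eᵢ/kT = 0.2876, 0.8393, 2.554, 3.087.
Z = Σ gᵢe^(−Eᵢ/kT) = 2·e^(−0.2876) + 2·e^(−0.8393) + 3·e^(−2.554) + 4·e^(−3.087) = 1.500 + 0.8640 + 0.2333 + 0.1826 = 2.780.
⟨E⟩ = Σ EᵢPᵢ = 0.06720 eV.
S/k_B = ln Z + ⟨E⟩/kT = ln(2.780) + 0.06720/0.08066 = 1.022 + 0.8331 = 1.9.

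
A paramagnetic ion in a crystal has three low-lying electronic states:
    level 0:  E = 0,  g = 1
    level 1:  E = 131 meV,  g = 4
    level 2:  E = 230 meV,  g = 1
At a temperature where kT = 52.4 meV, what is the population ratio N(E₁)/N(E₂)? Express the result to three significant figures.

26.5

n₁/n₂ = (g₁/g₂) exp[−(E₁−E₂)/kT] = (4/1) × exp(−(-99 meV)/(52.4 meV)) = (4/1) × exp(1.8893) = 26.5.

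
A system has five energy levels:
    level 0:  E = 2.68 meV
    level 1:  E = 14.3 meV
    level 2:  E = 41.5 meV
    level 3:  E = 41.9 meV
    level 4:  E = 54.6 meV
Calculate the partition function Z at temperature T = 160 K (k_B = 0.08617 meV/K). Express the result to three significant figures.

Z = 1.29

k_BT = 0.08617 × 160 K = 13.787 meV.
Eᵢ/kT = 0.19439, 1.0372, 3.0101, 3.0391, 3.9603.
Z = Σ e^(−Eᵢ/kT) = e^(−0.19439) + e^(−1.0372) + e^(−3.0101) + e^(−3.0391) + e^(−3.9603) = 0.82334 + 0.35445 + 0.049287 + 0.047878 + 0.019057 = 1.2940.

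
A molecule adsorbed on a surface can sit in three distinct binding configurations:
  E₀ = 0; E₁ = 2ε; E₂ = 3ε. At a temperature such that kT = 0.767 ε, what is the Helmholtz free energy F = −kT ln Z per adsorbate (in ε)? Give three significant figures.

Eᵢ/kT = 0, 2.6076, 3.9113.
Z = Σ e^(−Eᵢ/kT) = e^(−0) + e^(−2.6076) + e^(−3.9113) = 1.0000 + 0.073711 + 0.020014 = 1.0937.
F = −kT ln Z = −0.767 × ln(1.0937) = −0.767 × 0.089566 = -0.0687 ε.

-0.0687 ε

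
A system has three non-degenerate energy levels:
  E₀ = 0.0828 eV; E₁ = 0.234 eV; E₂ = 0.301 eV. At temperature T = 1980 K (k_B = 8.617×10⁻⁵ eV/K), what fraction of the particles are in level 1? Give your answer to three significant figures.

0.244

k_BT = 8.617×10⁻⁵ × 1980 K = 0.17062 eV.
Eᵢ/kT = 0.48529, 1.3715, 1.7642.
Z = Σ e^(−Eᵢ/kT) = e^(−0.48529) + e^(−1.3715) + e^(−1.7642) = 0.61552 + 0.25373 + 0.17132 = 1.0406.
P₁ = e^(−E₁/kT) / Z = 0.25373/1.0406 = 0.244.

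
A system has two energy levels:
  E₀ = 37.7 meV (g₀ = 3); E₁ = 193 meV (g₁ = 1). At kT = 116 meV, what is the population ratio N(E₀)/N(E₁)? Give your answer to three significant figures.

11.4

n₀/n₁ = (g₀/g₁) exp[−(E₀−E₁)/kT] = (3/1) × exp(−(-155.3 meV)/(116 meV)) = (3/1) × exp(1.3388) = 11.4.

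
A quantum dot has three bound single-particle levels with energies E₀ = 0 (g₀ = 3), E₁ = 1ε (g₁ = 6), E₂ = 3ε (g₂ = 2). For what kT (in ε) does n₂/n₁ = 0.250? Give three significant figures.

n₂/n₁ = (g₂/g₁) exp[−(E₂−E₁)/kT] = 0.250.
⇒ (E₂−E₁)/kT = ln((2/6)/0.250) = ln(1.3333) = 0.28766.
kT = 2ε / 0.28766 = 6.95 ε.

6.95 ε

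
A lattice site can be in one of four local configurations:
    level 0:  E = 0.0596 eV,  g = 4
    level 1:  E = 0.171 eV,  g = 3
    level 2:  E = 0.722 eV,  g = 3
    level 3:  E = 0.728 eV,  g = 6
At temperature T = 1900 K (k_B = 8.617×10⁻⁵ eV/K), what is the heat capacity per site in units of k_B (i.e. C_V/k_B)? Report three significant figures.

0.487

k_BT = 8.617×10⁻⁵ × 1900 K = 0.16372 eV.
Eᵢ/kT = 0.36404, 1.0445, 4.4100, 4.4466.
Z = Σ gᵢe^(−Eᵢ/kT) = 4·e^(−0.36404) + 3·e^(−1.0445) + 3·e^(−4.4100) + 6·e^(−4.4466) = 2.7795 + 1.0556 + 0.036466 + 0.070310 = 3.9419.
⟨E⟩ = 0.10748 eV, ⟨E²⟩ = 0.024611 eV².
C_V/k_B = (⟨E²⟩ − ⟨E⟩²)/(kT)² = (0.024611 − 0.011552)/0.026804 = 0.487.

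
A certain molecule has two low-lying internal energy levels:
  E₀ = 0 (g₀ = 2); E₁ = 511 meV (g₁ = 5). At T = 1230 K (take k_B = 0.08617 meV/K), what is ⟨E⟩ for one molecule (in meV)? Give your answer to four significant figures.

k_BT = 0.08617 × 1230 K = 105.989 meV.
Eᵢ/kT = 0, 4.82126.
Z = Σ gᵢe^(−Eᵢ/kT) = 2·e^(−0) + 5·e^(−4.82126) = 2.00000 + 0.0402831 = 2.04028.
⟨E⟩ = Σ Eᵢ gᵢe^(−Eᵢ/kT) / Z = (0·2.00000 + 511·0.0402831) / 2.04028 = 10.09 meV.

10.09 meV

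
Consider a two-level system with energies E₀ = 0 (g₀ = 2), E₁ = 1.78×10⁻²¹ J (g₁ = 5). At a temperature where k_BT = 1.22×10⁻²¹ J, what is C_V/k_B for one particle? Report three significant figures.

0.495

Eᵢ/kT = 0, 1.4590.
Z = Σ gᵢe^(−Eᵢ/kT) = 2·e^(−0) + 5·e^(−1.4590) = 2.0000 + 1.1623 = 3.1623.
⟨E⟩ = 0.65424, ⟨E²⟩ = 1.1645.
C_V/k_B = (⟨E²⟩ − ⟨E⟩²)/(kT)² = (1.1645 − 0.42803)/1.4884 = 0.495.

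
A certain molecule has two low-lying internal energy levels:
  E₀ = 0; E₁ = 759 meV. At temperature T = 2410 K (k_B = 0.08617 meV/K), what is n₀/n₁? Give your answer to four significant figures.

38.66

k_BT = 0.08617 × 2410 K = 207.670 meV.
n₀/n₁ = exp[−(E₀−E₁)/kT] = exp(−(-759 meV)/(207.670 meV)) = exp(3.65484) = 38.66.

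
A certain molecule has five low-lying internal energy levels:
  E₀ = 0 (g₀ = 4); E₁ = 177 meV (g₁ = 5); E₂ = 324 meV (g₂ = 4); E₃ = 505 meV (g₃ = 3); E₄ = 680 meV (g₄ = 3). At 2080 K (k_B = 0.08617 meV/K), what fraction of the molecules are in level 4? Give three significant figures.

k_BT = 0.08617 × 2080 K = 179.23 meV.
Eᵢ/kT = 0, 0.98756, 1.8077, 2.8176, 3.7940.
Z = Σ gᵢe^(−Eᵢ/kT) = 4·e^(−0) + 5·e^(−0.98756) + 4·e^(−1.8077) + 3·e^(−2.8176) + 3·e^(−3.7940) = 4.0000 + 1.8624 + 0.65612 + 0.17925 + 0.067516 = 6.7653.
P₄ = g₄ e^(−E₄/kT) / Z = 0.067516/6.7653 = 0.00998.

0.00998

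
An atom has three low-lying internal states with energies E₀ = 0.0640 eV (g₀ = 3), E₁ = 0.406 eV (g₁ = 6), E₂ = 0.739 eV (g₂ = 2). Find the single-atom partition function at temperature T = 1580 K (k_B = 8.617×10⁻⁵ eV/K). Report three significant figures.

k_BT = 8.617×10⁻⁵ × 1580 K = 0.13615 eV.
Eᵢ/kT = 0.47007, 2.9820, 5.4278.
Z = Σ gᵢe^(−Eᵢ/kT) = 3·e^(−0.47007) + 6·e^(−2.9820) + 2·e^(−5.4278) = 1.8749 + 0.30415 + 0.0087855 = 2.1878.

Z = 2.19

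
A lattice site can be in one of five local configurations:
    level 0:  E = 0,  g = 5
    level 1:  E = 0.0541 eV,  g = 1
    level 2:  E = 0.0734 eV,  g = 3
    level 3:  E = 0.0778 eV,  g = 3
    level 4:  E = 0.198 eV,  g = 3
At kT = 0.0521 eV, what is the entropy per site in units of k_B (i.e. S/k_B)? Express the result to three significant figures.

2.31

Eᵢ/kT = 0, 1.0384, 1.4088, 1.4933, 3.8004.
Z = Σ gᵢe^(−Eᵢ/kT) = 5·e^(−0) + 1·e^(−1.0384) + 3·e^(−1.4088) + 3·e^(−1.4933) + 3·e^(−3.8004) = 5.0000 + 0.35402 + 0.73331 + 0.67389 + 0.067085 = 6.8283.
⟨E⟩ = Σ EᵢPᵢ = 0.020311 eV.
S/k_B = ln Z + ⟨E⟩/kT = ln(6.8283) + 0.020311/0.0521 = 1.9211 + 0.38985 = 2.31.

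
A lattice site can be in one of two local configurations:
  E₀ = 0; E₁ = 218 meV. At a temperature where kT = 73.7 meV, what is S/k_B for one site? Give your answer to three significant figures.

Eᵢ/kT = 0, 2.9579.
Z = Σ e^(−Eᵢ/kT) = e^(−0) + e^(−2.9579) = 1.0000 + 0.051928 = 1.0519.
⟨E⟩ = Σ EᵢPᵢ = 10.762 meV.
S/k_B = ln Z + ⟨E⟩/kT = ln(1.0519) + 10.762/73.7 = 0.050598 + 0.14602 = 0.197.

0.197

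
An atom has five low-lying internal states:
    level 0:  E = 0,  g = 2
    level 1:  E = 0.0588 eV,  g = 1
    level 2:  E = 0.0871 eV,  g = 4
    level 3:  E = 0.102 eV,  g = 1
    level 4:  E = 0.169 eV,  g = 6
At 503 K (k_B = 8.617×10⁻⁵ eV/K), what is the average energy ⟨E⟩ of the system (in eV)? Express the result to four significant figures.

0.03059 eV

k_BT = 8.617×10⁻⁵ × 503 K = 0.0433435 eV.
Eᵢ/kT = 0, 1.35660, 2.00953, 2.35329, 3.89909.
Z = Σ gᵢe^(−Eᵢ/kT) = 2·e^(−0) + 1·e^(−1.35660) + 4·e^(−2.00953) + 1·e^(−2.35329) + 6·e^(−3.89909) = 2.00000 + 0.257535 + 0.536207 + 0.0950559 + 0.121562 = 3.01036.
⟨E⟩ = Σ Eᵢ gᵢe^(−Eᵢ/kT) / Z = (0·2.00000 + 0.0588·0.257535 + 0.0871·0.536207 + 0.102·0.0950559 + 0.169·0.121562) / 3.01036 = 0.03059 eV.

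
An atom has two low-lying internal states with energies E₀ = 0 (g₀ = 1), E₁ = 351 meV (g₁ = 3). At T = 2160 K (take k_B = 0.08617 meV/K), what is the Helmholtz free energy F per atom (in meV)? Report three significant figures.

-69.8 meV

k_BT = 0.08617 × 2160 K = 186.13 meV.
Eᵢ/kT = 0, 1.8858.
Z = Σ gᵢe^(−Eᵢ/kT) = 1·e^(−0) + 3·e^(−1.8858) = 1.0000 + 0.45512 = 1.4551.
F = −kT ln Z = −186.13 × ln(1.4551) = −186.13 × 0.37507 = -69.8 meV.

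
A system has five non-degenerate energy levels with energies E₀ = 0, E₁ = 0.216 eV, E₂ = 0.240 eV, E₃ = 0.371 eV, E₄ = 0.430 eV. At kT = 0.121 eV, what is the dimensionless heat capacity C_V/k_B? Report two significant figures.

1.0

Eᵢ/kT = 0, 1.785, 1.983, 3.066, 3.554.
Z = Σ e^(−Eᵢ/kT) = e^(−0) + e^(−1.785) + e^(−1.983) + e^(−3.066) + e^(−3.554) = 1.000 + 0.1678 + 0.1377 + 0.04661 + 0.02861 = 1.381.
⟨E⟩ = 0.07161 eV, ⟨E²⟩ = 0.01989 eV².
C_V/k_B = (⟨E²⟩ − ⟨E⟩²)/(kT)² = (0.01989 − 0.005128)/0.01464 = 1.0.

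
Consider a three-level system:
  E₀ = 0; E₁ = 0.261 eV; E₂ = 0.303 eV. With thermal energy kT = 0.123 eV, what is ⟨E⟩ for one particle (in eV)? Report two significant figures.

Eᵢ/kT = 0, 2.122, 2.463.
Z = Σ e^(−Eᵢ/kT) = e^(−0) + e^(−2.122) + e^(−2.463) = 1.000 + 0.1198 + 0.08518 = 1.205.
⟨E⟩ = Σ Eᵢ e^(−Eᵢ/kT) / Z = (0·1.000 + 0.261·0.1198 + 0.303·0.08518) / 1.205 = 0.047 eV.

0.047 eV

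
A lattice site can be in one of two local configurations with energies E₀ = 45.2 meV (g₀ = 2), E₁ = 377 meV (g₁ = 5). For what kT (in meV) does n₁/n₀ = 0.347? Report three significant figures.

n₁/n₀ = (g₁/g₀) exp[−(E₁−E₀)/kT] = 0.347.
⇒ (E₁−E₀)/kT = ln((5/2)/0.347) = ln(7.2046) = 1.9747.
kT = 331.8 meV / 1.9747 = 168 meV.

168 meV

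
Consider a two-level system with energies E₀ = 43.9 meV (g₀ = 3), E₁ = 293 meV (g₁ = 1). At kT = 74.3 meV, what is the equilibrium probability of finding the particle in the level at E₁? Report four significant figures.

Eᵢ/kT = 0.590848, 3.94347.
Z = Σ gᵢe^(−Eᵢ/kT) = 3·e^(−0.590848) + 1·e^(−3.94347) = 1.66157 + 0.0193808 = 1.68095.
P₁ = g₁ e^(−E₁/kT) / Z = 0.0193808/1.68095 = 0.01153.

0.01153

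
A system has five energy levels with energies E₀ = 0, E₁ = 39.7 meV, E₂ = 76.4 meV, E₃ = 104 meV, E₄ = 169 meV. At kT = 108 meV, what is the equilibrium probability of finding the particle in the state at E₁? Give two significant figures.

Eᵢ/kT = 0, 0.3676, 0.7074, 0.9630, 1.565.
Z = Σ e^(−Eᵢ/kT) = e^(−0) + e^(−0.3676) + e^(−0.7074) + e^(−0.9630) + e^(−1.565) = 1.000 + 0.6924 + 0.4929 + 0.3817 + 0.2091 = 2.776.
P₁ = e^(−E₁/kT) / Z = 0.6924/2.776 = 0.25.

0.25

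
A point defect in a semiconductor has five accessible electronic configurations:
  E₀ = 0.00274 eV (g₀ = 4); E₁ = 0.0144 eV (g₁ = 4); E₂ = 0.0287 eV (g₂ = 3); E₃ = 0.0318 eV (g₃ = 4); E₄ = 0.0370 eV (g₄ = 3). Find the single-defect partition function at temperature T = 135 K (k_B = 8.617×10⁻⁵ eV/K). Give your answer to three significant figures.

k_BT = 8.617×10⁻⁵ × 135 K = 0.011633 eV.
Eᵢ/kT = 0.23554, 1.2379, 2.4671, 2.7336, 3.1806.
Z = Σ gᵢe^(−Eᵢ/kT) = 4·e^(−0.23554) + 4·e^(−1.2379) + 3·e^(−2.4671) + 4·e^(−2.7336) + 3·e^(−3.1806) = 3.1606 + 1.1600 + 0.25449 + 0.25994 + 0.12468 = 4.9597.

Z = 4.96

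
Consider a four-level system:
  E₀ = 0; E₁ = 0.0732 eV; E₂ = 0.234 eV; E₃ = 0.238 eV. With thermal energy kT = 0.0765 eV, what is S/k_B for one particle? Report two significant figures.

0.83

Eᵢ/kT = 0, 0.9569, 3.059, 3.111.
Z = Σ e^(−Eᵢ/kT) = e^(−0) + e^(−0.9569) + e^(−3.059) + e^(−3.111) = 1.000 + 0.3841 + 0.04693 + 0.04456 = 1.476.
⟨E⟩ = Σ EᵢPᵢ = 0.03367 eV.
S/k_B = ln Z + ⟨E⟩/kT = ln(1.476) + 0.03367/0.0765 = 0.3893 + 0.4401 = 0.83.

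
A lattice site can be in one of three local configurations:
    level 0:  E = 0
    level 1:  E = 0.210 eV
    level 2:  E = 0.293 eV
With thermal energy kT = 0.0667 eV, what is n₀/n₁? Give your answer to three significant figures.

23.3

n₀/n₁ = exp[−(E₀−E₁)/kT] = exp(−(-0.210 eV)/(0.0667 eV)) = exp(3.1484) = 23.3.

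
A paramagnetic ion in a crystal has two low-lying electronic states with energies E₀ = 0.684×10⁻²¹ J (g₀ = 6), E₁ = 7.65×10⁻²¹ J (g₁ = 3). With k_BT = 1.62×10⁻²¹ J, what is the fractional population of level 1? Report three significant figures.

0.00674

Eᵢ/kT = 0.42222, 4.7222.
Z = Σ gᵢe^(−Eᵢ/kT) = 6·e^(−0.42222) + 3·e^(−4.7222) = 3.9335 + 0.026687 = 3.9602.
P₁ = g₁ e^(−E₁/kT) / Z = 0.026687/3.9602 = 0.00674.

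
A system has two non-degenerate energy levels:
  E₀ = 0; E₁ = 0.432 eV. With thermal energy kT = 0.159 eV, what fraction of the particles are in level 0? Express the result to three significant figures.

Eᵢ/kT = 0, 2.7170.
Z = Σ e^(−Eᵢ/kT) = e^(−0) + e^(−2.7170) = 1.0000 + 0.066073 = 1.0661.
P₀ = e^(−E₀/kT) / Z = 1.0000/1.0661 = 0.938.

0.938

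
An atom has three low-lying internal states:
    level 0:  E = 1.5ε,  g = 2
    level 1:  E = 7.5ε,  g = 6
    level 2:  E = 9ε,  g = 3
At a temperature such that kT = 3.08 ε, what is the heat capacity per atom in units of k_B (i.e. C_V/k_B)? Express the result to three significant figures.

Eᵢ/kT = 0.48701, 2.4351, 2.9221.
Z = Σ gᵢe^(−Eᵢ/kT) = 2·e^(−0.48701) + 6·e^(−2.4351) + 3·e^(−2.9221) = 1.2289 + 0.52553 + 0.16146 = 1.9159.
⟨E⟩ = 3.7778 ε, ⟨E²⟩ = 23.699 ε².
C_V/k_B = (⟨E²⟩ − ⟨E⟩²)/(kT)² = (23.699 − 14.272)/9.4864 = 0.994.

0.994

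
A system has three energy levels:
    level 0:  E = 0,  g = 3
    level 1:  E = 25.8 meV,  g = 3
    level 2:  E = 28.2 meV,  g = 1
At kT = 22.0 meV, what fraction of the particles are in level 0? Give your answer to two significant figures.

Eᵢ/kT = 0, 1.173, 1.282.
Z = Σ gᵢe^(−Eᵢ/kT) = 3·e^(−0) + 3·e^(−1.173) + 1·e^(−1.282) = 3.000 + 0.9283 + 0.2775 = 4.206.
P₀ = g₀ e^(−E₀/kT) / Z = 3.000/4.206 = 0.71.

0.71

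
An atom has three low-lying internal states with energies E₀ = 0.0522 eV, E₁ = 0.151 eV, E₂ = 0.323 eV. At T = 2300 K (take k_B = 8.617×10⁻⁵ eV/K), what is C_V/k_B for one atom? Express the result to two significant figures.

k_BT = 8.617×10⁻⁵ × 2300 K = 0.1982 eV.
Eᵢ/kT = 0.2634, 0.7619, 1.630.
Z = Σ e^(−Eᵢ/kT) = e^(−0.2634) + e^(−0.7619) + e^(−1.630) = 0.7684 + 0.4668 + 0.1959 = 1.431.
⟨E⟩ = 0.1215 eV, ⟨E²⟩ = 0.02318 eV².
C_V/k_B = (⟨E²⟩ − ⟨E⟩²)/(kT)² = (0.02318 − 0.01476)/0.03928 = 0.21.

0.21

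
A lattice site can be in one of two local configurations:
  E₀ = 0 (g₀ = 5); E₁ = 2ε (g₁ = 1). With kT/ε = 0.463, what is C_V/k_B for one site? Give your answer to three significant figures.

0.0494

Eᵢ/kT = 0, 4.3197.
Z = Σ gᵢe^(−Eᵢ/kT) = 5·e^(−0) + 1·e^(−4.3197) = 5.0000 + 0.013304 = 5.0133.
⟨E⟩ = 0.0053075 ε, ⟨E²⟩ = 0.010615 ε².
C_V/k_B = (⟨E²⟩ − ⟨E⟩²)/(kT)² = (0.010615 − 0.000028170)/0.21437 = 0.0494.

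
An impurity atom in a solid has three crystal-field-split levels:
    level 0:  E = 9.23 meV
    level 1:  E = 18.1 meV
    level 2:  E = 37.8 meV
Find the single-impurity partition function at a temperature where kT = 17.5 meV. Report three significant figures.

Eᵢ/kT = 0.52743, 1.0343, 2.1600.
Z = Σ e^(−Eᵢ/kT) = e^(−0.52743) + e^(−1.0343) + e^(−2.1600) = 0.59012 + 0.35548 + 0.11533 = 1.0609.

Z = 1.06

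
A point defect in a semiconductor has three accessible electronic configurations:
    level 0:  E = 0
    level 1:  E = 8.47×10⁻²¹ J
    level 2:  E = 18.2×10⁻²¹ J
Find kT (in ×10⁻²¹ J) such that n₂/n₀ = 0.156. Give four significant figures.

9.796 ×10⁻²¹ J

n₂/n₀ = exp[−(E₂−E₀)/kT] = 0.156.
⇒ (E₂−E₀)/kT = ln(1/0.156) = ln(6.41026) = 1.85790.
kT = 18.2 ×10⁻²¹ J / 1.85790 = 9.796 ×10⁻²¹ J.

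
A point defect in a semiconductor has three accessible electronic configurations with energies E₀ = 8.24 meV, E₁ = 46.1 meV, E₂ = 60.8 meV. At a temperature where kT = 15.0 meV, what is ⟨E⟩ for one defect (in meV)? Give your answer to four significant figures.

Eᵢ/kT = 0.549333, 3.07333, 4.05333.
Z = Σ e^(−Eᵢ/kT) = e^(−0.549333) + e^(−3.07333) + e^(−4.05333) = 0.577335 + 0.0462668 + 0.0173645 = 0.640966.
⟨E⟩ = Σ Eᵢ e^(−Eᵢ/kT) / Z = (8.24·0.577335 + 46.1·0.0462668 + 60.8·0.0173645) / 0.640966 = 12.40 meV.

12.40 meV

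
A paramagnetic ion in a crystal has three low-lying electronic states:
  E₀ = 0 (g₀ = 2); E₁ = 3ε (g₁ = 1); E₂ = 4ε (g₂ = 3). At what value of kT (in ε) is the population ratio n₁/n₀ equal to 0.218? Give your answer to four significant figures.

n₁/n₀ = (g₁/g₀) exp[−(E₁−E₀)/kT] = 0.218.
⇒ (E₁−E₀)/kT = ln((1/2)/0.218) = ln(2.29358) = 0.830114.
kT = 3ε / 0.830114 = 3.614 ε.

3.614 ε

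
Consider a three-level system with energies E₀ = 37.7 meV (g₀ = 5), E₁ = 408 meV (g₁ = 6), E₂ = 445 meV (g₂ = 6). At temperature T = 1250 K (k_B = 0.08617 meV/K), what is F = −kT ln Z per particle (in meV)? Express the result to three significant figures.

-143 meV

k_BT = 0.08617 × 1250 K = 107.71 meV.
Eᵢ/kT = 0.35001, 3.7879, 4.1315.
Z = Σ gᵢe^(−Eᵢ/kT) = 5·e^(−0.35001) + 6·e^(−3.7879) + 6·e^(−4.1315) = 3.5234 + 0.13586 + 0.096353 = 3.7556.
F = −kT ln Z = −107.71 × ln(3.7556) = −107.71 × 1.3232 = -143 meV.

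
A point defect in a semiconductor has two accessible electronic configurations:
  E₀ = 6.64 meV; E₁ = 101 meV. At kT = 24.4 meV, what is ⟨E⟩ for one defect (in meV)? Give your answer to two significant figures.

Eᵢ/kT = 0.2721, 4.139.
Z = Σ e^(−Eᵢ/kT) = e^(−0.2721) + e^(−4.139) = 0.7618 + 0.01594 = 0.7777.
⟨E⟩ = Σ Eᵢ e^(−Eᵢ/kT) / Z = (6.64·0.7618 + 101·0.01594) / 0.7777 = 8.6 meV.

8.6 meV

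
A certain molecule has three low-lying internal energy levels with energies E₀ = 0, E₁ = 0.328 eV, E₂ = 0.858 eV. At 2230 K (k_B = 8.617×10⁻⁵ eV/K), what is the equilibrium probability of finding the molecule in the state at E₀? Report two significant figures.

0.84

k_BT = 8.617×10⁻⁵ × 2230 K = 0.1922 eV.
Eᵢ/kT = 0, 1.707, 4.464.
Z = Σ e^(−Eᵢ/kT) = e^(−0) + e^(−1.707) + e^(−4.464) = 1.000 + 0.1814 + 0.01152 = 1.193.
P₀ = e^(−E₀/kT) / Z = 1.000/1.193 = 0.84.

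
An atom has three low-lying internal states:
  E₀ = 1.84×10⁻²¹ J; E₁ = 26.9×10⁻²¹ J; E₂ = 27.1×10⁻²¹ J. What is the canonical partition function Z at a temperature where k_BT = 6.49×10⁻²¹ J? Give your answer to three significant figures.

Z = 0.784

Eᵢ/kT = 0.28351, 4.1448, 4.1757.
Z = Σ e^(−Eᵢ/kT) = e^(−0.28351) + e^(−4.1448) + e^(−4.1757) = 0.75314 + 0.015847 + 0.015364 = 0.78435.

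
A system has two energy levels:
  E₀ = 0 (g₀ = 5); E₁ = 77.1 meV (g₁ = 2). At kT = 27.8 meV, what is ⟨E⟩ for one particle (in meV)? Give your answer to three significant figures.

Eᵢ/kT = 0, 2.7734.
Z = Σ gᵢe^(−Eᵢ/kT) = 5·e^(−0) + 2·e^(−2.7734) = 5.0000 + 0.12490 = 5.1249.
⟨E⟩ = Σ Eᵢ gᵢe^(−Eᵢ/kT) / Z = (0·5.0000 + 77.1·0.12490) / 5.1249 = 1.88 meV.

1.88 meV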